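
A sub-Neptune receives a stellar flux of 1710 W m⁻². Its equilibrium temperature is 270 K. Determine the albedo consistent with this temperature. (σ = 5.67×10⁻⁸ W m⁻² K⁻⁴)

A ≈ 0.30

From T_eq⁴ = S(1−A)/(4σ): 1−A = 4σT_eq⁴/S.
1−A = 4 × 5.67×10⁻⁸ × (270)⁴ / 1710 = 0.705.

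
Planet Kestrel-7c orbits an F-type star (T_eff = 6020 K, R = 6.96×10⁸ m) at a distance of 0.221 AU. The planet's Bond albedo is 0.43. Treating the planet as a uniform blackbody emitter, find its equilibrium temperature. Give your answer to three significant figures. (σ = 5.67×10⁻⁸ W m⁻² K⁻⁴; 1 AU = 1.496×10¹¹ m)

d = 0.221 AU = 3.31×10¹⁰ m.
L = 4πR_⋆²σT_⋆⁴ = 4π(6.96×10⁸)² × 5.67×10⁻⁸ × (6020)⁴ = 4.53×10²⁶ W.
S = L/(4πd²) = 3.30×10⁴ W m⁻².
Energy balance: absorbed = emitted ⇒ πR²·S(1−A) = 4πR²·σT_eq⁴, so T_eq⁴ = S(1−A)/(4σ).
T_eq = [3.30×10⁴ × 0.57 / (4 × 5.67×10⁻⁸)]^(1/4) = (8.29×10¹⁰)^(1/4) = 537 K.

T_eq ≈ 537 K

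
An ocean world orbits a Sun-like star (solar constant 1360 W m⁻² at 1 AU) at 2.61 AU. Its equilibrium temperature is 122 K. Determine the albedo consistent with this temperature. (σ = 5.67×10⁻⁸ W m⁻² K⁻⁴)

A ≈ 0.75

Flux at 2.61 AU: S = 1360/2.61² = 200 W m⁻².
From T_eq⁴ = S(1−A)/(4σ): 1−A = 4σT_eq⁴/S.
1−A = 4 × 5.67×10⁻⁸ × (122)⁴ / 200 = 0.252.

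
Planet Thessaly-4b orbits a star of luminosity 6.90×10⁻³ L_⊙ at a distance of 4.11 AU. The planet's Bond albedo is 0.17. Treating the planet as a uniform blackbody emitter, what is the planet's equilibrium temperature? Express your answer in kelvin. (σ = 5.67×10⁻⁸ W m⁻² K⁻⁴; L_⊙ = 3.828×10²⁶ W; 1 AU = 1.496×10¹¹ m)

T_eq ≈ 37.8 K

d = 4.11 AU = 6.15×10¹¹ m.
L = 6.90×10⁻³ × 3.828×10²⁶ = 2.64×10²⁴ W.
Flux: S = L/(4πd²) = 2.64×10²⁴/(4π×(6.15×10¹¹)²) = 0.556 W m⁻².
Energy balance: absorbed = emitted ⇒ πR²·S(1−A) = 4πR²·σT_eq⁴, so T_eq⁴ = S(1−A)/(4σ).
T_eq = [0.556 × 0.83 / (4 × 5.67×10⁻⁸)]^(1/4) = (2.03×10⁶)^(1/4) = 37.8 K.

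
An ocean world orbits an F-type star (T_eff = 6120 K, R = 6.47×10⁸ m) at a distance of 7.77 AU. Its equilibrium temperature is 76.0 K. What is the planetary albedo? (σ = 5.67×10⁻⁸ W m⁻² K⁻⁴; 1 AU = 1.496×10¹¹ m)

d = 7.77 AU = 1.16×10¹² m.
L = 4πR_⋆²σT_⋆⁴ = 4π(6.47×10⁸)² × 5.67×10⁻⁸ × (6120)⁴ = 4.18×10²⁶ W.
S = L/(4πd²) = 24.6 W m⁻².
From T_eq⁴ = S(1−A)/(4σ): 1−A = 4σT_eq⁴/S.
1−A = 4 × 5.67×10⁻⁸ × (76.0)⁴ / 24.6 = 0.307.

A ≈ 0.69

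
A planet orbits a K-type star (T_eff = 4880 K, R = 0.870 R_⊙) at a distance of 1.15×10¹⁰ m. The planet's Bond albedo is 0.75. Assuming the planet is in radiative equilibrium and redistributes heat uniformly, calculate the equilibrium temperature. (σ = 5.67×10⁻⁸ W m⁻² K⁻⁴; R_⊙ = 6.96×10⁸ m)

R_⋆ = 0.870 × 6.96×10⁸ = 6.06×10⁸ m.
L = 4πR_⋆²σT_⋆⁴ = 4π(6.06×10⁸)² × 5.67×10⁻⁸ × (4880)⁴ = 1.48×10²⁶ W.
S = L/(4πd²) = 8.92×10⁴ W m⁻².
Energy balance: absorbed = emitted ⇒ πR²·S(1−A) = 4πR²·σT_eq⁴, so T_eq⁴ = S(1−A)/(4σ).
T_eq = [8.92×10⁴ × 0.25 / (4 × 5.67×10⁻⁸)]^(1/4) = (9.83×10¹⁰)^(1/4) = 560 K.

T_eq ≈ 560 K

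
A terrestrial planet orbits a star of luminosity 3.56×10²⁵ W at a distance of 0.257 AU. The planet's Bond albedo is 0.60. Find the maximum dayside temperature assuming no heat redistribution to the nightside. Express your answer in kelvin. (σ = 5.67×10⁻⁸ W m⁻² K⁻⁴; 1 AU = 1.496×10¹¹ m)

d = 0.257 AU = 3.84×10¹⁰ m.
Flux: S = L/(4πd²) = 3.56×10²⁵/(4π×(3.84×10¹⁰)²) = 1920 W m⁻².
With no redistribution each surface element balances locally: S(1−A) = σT⁴.
T = [1920 × 0.40 / 5.67×10⁻⁸]^(1/4) = (1.35×10¹⁰)^(1/4) = 341 K.

T_ss ≈ 341 K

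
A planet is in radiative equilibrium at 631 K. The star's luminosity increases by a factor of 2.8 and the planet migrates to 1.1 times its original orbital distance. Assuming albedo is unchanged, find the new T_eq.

T_eq ∝ L^(1/4) · d^(−1/2).
T′ = 631 × 2.8^(1/4) / 1.1^(1/2) = 778 K.

T_eq ≈ 778 K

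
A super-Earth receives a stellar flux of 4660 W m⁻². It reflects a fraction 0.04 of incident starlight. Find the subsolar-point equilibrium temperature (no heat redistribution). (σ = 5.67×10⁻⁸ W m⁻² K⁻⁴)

At the subsolar point the surface absorbs S(1−A) and emits σT⁴ per unit area — no factor of 4, since only the local patch is in balance.
T = [4660 × 0.96 / 5.67×10⁻⁸]^(1/4) = (7.89×10¹⁰)^(1/4) = 530 K.

T_ss ≈ 530 K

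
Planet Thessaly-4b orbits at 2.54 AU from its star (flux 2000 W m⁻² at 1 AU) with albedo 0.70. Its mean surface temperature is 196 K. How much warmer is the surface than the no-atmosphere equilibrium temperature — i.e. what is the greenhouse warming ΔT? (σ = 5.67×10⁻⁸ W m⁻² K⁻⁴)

S = 2000/2.54² = 310.0 W m⁻².
T_eq = [S(1−A)/(4σ)]^(1/4) = [310.0×0.30/(4×5.67×10⁻⁸)]^(1/4) = 142.3 K.
ΔT = T_surf − T_eq = 196 − 142.3.

ΔT ≈ 53.7 K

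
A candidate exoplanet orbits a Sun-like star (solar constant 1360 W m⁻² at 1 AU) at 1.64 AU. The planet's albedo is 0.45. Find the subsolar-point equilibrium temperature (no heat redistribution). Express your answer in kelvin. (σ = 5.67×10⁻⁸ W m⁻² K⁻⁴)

T_ss ≈ 265 K

Flux at 1.64 AU: S = 1360/1.64² = 506 W m⁻².
At the subsolar point the surface absorbs S(1−A) and emits σT⁴ per unit area — no factor of 4, since only the local patch is in balance.
T = [506 × 0.55 / 5.67×10⁻⁸]^(1/4) = (4.90×10⁹)^(1/4) = 265 K.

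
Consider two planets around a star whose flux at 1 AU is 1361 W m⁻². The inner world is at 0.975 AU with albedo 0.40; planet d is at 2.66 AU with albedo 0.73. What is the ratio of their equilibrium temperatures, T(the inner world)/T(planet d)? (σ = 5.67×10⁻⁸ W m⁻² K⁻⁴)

T_eq = [S₀(1−A)/(4σd²)]^(1/4), so T ∝ (1−A)^(1/4) / √d.
T₁ = [1361×0.60/(4×5.67×10⁻⁸×0.975²)]^(1/4) = 248.08 K.
T₂ = [1361×0.27/(4×5.67×10⁻⁸×2.66²)]^(1/4) = 123.01 K.

T₁/T₂ ≈ 2.017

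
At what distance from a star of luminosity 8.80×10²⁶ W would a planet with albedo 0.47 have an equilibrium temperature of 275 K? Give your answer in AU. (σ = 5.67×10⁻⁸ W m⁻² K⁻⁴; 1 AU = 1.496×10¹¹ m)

From T_eq⁴ = L(1−A)/(16πσd²): d = √[L(1−A)/(16πσT_eq⁴)].
d = √[8.80×10²⁶ × 0.53 / (16π × 5.67×10⁻⁸ × (275)⁴)] = 1.69×10¹¹ m = 1.13 AU.

d ≈ 1.13 AU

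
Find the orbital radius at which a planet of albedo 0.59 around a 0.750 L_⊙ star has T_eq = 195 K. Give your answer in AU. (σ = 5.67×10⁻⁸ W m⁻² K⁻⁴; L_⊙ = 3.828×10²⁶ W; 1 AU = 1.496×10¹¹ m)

L = 0.750 × 3.828×10²⁶ = 2.87×10²⁶ W.
From T_eq⁴ = L(1−A)/(16πσd²): d = √[L(1−A)/(16πσT_eq⁴)].
d = √[2.87×10²⁶ × 0.41 / (16π × 5.67×10⁻⁸ × (195)⁴)] = 1.69×10¹¹ m = 1.13 AU.

d ≈ 1.13 AU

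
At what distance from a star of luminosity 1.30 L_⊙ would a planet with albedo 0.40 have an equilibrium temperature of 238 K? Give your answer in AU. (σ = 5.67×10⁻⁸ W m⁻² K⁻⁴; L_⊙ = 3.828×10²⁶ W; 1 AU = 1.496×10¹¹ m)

d ≈ 1.21 AU

L = 1.30 × 3.828×10²⁶ = 4.98×10²⁶ W.
From T_eq⁴ = L(1−A)/(16πσd²): d = √[L(1−A)/(16πσT_eq⁴)].
d = √[4.98×10²⁶ × 0.60 / (16π × 5.67×10⁻⁸ × (238)⁴)] = 1.81×10¹¹ m = 1.21 AU.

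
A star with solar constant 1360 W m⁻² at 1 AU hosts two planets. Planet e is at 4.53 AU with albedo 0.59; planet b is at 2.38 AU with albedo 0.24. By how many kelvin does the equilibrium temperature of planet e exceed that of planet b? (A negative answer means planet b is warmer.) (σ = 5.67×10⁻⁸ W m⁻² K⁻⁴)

ΔT ≈ -63.8 K

T_eq = [S₀(1−A)/(4σd²)]^(1/4), so T ∝ (1−A)^(1/4) / √d.
T₁ = [1360×0.41/(4×5.67×10⁻⁸×4.53²)]^(1/4) = 104.62 K.
T₂ = [1360×0.76/(4×5.67×10⁻⁸×2.38²)]^(1/4) = 168.42 K.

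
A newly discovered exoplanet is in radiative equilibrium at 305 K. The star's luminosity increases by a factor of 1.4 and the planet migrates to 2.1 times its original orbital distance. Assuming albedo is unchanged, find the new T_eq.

T_eq ∝ L^(1/4) · d^(−1/2).
T′ = 305 × 1.4^(1/4) / 2.1^(1/2) = 229 K.

T_eq ≈ 229 K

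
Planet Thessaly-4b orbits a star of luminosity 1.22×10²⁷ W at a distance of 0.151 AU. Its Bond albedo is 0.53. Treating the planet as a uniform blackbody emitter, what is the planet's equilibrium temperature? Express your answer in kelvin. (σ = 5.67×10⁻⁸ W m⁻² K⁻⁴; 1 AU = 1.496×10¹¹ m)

d = 0.151 AU = 2.26×10¹⁰ m.
Flux: S = L/(4πd²) = 1.22×10²⁷/(4π×(2.26×10¹⁰)²) = 1.90×10⁵ W m⁻².
Energy balance: absorbed = emitted ⇒ πR²·S(1−A) = 4πR²·σT_eq⁴, so T_eq⁴ = S(1−A)/(4σ).
T_eq = [1.90×10⁵ × 0.47 / (4 × 5.67×10⁻⁸)]^(1/4) = (3.94×10¹¹)^(1/4) = 792 K.

T_eq ≈ 792 K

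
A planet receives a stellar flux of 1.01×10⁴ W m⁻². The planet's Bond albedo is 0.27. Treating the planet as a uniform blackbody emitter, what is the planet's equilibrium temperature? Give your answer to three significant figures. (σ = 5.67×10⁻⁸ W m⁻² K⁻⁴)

Energy balance: absorbed = emitted ⇒ πR²·S(1−A) = 4πR²·σT_eq⁴, so T_eq⁴ = S(1−A)/(4σ).
T_eq = [1.01×10⁴ × 0.73 / (4 × 5.67×10⁻⁸)]^(1/4) = (3.25×10¹⁰)^(1/4) = 425 K.

T_eq ≈ 425 K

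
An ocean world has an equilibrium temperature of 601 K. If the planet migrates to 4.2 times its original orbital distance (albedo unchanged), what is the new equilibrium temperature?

T_eq ≈ 293 K

T_eq ∝ L^(1/4) · d^(−1/2).
T′ = 601 / 4.2^(1/2) = 293 K.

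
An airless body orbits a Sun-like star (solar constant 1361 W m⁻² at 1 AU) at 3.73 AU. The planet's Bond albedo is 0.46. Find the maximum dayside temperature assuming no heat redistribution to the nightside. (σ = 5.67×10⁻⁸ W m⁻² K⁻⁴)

T_ss ≈ 175 K

Flux at 3.73 AU: S = 1361/3.73² = 97.8 W m⁻².
With no redistribution each surface element balances locally: S(1−A) = σT⁴.
T = [97.8 × 0.54 / 5.67×10⁻⁸]^(1/4) = (9.32×10⁸)^(1/4) = 175 K.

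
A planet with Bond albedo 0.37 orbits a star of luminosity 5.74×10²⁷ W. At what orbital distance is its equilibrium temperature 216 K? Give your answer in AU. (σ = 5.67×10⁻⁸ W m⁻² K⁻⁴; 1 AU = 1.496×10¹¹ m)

d ≈ 5.10 AU

From T_eq⁴ = L(1−A)/(16πσd²): d = √[L(1−A)/(16πσT_eq⁴)].
d = √[5.74×10²⁷ × 0.63 / (16π × 5.67×10⁻⁸ × (216)⁴)] = 7.63×10¹¹ m = 5.10 AU.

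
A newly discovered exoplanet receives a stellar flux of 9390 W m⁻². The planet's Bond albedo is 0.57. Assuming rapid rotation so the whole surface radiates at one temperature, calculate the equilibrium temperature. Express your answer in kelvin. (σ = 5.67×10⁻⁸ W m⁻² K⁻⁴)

Energy balance: absorbed = emitted ⇒ πR²·S(1−A) = 4πR²·σT_eq⁴, so T_eq⁴ = S(1−A)/(4σ).
T_eq = [9390 × 0.43 / (4 × 5.67×10⁻⁸)]^(1/4) = (1.78×10¹⁰)^(1/4) = 365 K.

T_eq ≈ 365 K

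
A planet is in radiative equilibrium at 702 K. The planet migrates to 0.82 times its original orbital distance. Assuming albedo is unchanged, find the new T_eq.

T_eq ∝ L^(1/4) · d^(−1/2).
T′ = 702 / 0.82^(1/2) = 775 K.

T_eq ≈ 775 K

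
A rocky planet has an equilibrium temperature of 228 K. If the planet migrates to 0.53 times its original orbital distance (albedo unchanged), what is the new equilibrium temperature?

T_eq ∝ L^(1/4) · d^(−1/2).
T′ = 228 / 0.53^(1/2) = 313 K.

T_eq ≈ 313 K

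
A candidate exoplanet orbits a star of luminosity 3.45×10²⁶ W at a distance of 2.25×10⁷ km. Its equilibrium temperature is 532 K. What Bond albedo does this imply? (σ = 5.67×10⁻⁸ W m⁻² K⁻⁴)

A ≈ 0.66

d = 2.25×10⁷ km = 2.25×10¹⁰ m.
Flux: S = L/(4πd²) = 3.45×10²⁶/(4π×(2.25×10¹⁰)²) = 5.42×10⁴ W m⁻².
From T_eq⁴ = S(1−A)/(4σ): 1−A = 4σT_eq⁴/S.
1−A = 4 × 5.67×10⁻⁸ × (532)⁴ / 5.42×10⁴ = 0.335.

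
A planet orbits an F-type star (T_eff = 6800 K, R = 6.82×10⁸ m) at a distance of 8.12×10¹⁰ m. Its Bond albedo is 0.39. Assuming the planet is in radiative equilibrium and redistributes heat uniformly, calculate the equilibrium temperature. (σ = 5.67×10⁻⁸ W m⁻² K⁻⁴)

L = 4πR_⋆²σT_⋆⁴ = 4π(6.82×10⁸)² × 5.67×10⁻⁸ × (6800)⁴ = 7.09×10²⁶ W.
S = L/(4πd²) = 8550 W m⁻².
Energy balance: absorbed = emitted ⇒ πR²·S(1−A) = 4πR²·σT_eq⁴, so T_eq⁴ = S(1−A)/(4σ).
T_eq = [8550 × 0.61 / (4 × 5.67×10⁻⁸)]^(1/4) = (2.30×10¹⁰)^(1/4) = 389 K.

T_eq ≈ 389 K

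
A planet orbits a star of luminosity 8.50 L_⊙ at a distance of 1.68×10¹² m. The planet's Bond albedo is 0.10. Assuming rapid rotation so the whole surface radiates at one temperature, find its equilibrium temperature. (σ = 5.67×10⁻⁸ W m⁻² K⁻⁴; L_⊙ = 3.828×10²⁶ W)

T_eq ≈ 138 K

L = 8.50 × 3.828×10²⁶ = 3.25×10²⁷ W.
Flux: S = L/(4πd²) = 3.25×10²⁷/(4π×(1.68×10¹²)²) = 91.7 W m⁻².
Energy balance: absorbed = emitted ⇒ πR²·S(1−A) = 4πR²·σT_eq⁴, so T_eq⁴ = S(1−A)/(4σ).
T_eq = [91.7 × 0.90 / (4 × 5.67×10⁻⁸)]^(1/4) = (3.64×10⁸)^(1/4) = 138 K.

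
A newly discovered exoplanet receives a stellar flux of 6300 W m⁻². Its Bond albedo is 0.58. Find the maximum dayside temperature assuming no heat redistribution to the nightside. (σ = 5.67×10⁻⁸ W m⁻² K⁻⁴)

T_ss ≈ 465 K

With no redistribution each surface element balances locally: S(1−A) = σT⁴.
T = [6300 × 0.42 / 5.67×10⁻⁸]^(1/4) = (4.67×10¹⁰)^(1/4) = 465 K.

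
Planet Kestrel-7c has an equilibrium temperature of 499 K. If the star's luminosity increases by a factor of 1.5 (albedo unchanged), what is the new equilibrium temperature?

T_eq ∝ L^(1/4) · d^(−1/2).
T′ = 499 × 1.5^(1/4) = 552 K.

T_eq ≈ 552 K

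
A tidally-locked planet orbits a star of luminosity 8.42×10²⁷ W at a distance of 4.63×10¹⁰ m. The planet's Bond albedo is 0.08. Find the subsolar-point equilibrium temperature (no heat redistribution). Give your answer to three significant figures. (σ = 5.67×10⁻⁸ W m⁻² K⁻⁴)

Flux: S = L/(4πd²) = 8.42×10²⁷/(4π×(4.63×10¹⁰)²) = 3.13×10⁵ W m⁻².
At the subsolar point the surface absorbs S(1−A) and emits σT⁴ per unit area — no factor of 4, since only the local patch is in balance.
T = [3.13×10⁵ × 0.92 / 5.67×10⁻⁸]^(1/4) = (5.07×10¹²)^(1/4) = 1500 K.

T_ss ≈ 1500 K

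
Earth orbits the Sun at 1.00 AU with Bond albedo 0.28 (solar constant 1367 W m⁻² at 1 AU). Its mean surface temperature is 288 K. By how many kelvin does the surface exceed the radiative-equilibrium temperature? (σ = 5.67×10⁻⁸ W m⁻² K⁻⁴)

S = 1367/1.00² = 1367 W m⁻².
T_eq = [S(1−A)/(4σ)]^(1/4) = [1367×0.72/(4×5.67×10⁻⁸)]^(1/4) = 256.7 K.
ΔT = T_surf − T_eq = 288 − 256.7.

ΔT ≈ 31.3 K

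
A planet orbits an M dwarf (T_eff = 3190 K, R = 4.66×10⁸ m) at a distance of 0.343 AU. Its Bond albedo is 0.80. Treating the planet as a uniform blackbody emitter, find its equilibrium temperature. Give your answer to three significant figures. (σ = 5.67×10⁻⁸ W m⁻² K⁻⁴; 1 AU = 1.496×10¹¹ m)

d = 0.343 AU = 5.13×10¹⁰ m.
L = 4πR_⋆²σT_⋆⁴ = 4π(4.66×10⁸)² × 5.67×10⁻⁸ × (3190)⁴ = 1.60×10²⁵ W.
S = L/(4πd²) = 484 W m⁻².
Energy balance: absorbed = emitted ⇒ πR²·S(1−A) = 4πR²·σT_eq⁴, so T_eq⁴ = S(1−A)/(4σ).
T_eq = [484 × 0.20 / (4 × 5.67×10⁻⁸)]^(1/4) = (4.27×10⁸)^(1/4) = 144 K.

T_eq ≈ 144 K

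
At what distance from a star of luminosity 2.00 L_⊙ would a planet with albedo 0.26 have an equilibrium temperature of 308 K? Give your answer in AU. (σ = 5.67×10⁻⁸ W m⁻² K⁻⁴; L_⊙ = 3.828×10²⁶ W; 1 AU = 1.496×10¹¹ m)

d ≈ 0.993 AU

L = 2.00 × 3.828×10²⁶ = 7.66×10²⁶ W.
From T_eq⁴ = L(1−A)/(16πσd²): d = √[L(1−A)/(16πσT_eq⁴)].
d = √[7.66×10²⁶ × 0.74 / (16π × 5.67×10⁻⁸ × (308)⁴)] = 1.49×10¹¹ m = 0.993 AU.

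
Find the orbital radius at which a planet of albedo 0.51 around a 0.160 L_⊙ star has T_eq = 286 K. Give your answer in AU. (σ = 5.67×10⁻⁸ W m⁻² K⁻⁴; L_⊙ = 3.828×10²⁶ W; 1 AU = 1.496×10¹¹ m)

L = 0.160 × 3.828×10²⁶ = 6.12×10²⁵ W.
From T_eq⁴ = L(1−A)/(16πσd²): d = √[L(1−A)/(16πσT_eq⁴)].
d = √[6.12×10²⁵ × 0.49 / (16π × 5.67×10⁻⁸ × (286)⁴)] = 3.97×10¹⁰ m = 0.265 AU.

d ≈ 0.265 AU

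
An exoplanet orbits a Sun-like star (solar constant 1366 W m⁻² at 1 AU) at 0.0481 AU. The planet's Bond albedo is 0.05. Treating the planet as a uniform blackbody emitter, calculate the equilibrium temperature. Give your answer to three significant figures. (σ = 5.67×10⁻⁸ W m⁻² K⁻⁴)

T_eq ≈ 1250 K

Flux at 0.0481 AU: S = 1366/0.0481² = 5.90×10⁵ W m⁻².
Energy balance: absorbed = emitted ⇒ πR²·S(1−A) = 4πR²·σT_eq⁴, so T_eq⁴ = S(1−A)/(4σ).
T_eq = [5.90×10⁵ × 0.95 / (4 × 5.67×10⁻⁸)]^(1/4) = (2.47×10¹²)^(1/4) = 1250 K.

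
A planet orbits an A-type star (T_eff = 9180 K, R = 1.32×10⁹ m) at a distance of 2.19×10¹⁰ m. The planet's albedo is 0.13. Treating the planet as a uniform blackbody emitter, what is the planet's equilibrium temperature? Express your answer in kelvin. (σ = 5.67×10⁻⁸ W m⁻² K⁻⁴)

L = 4πR_⋆²σT_⋆⁴ = 4π(1.32×10⁹)² × 5.67×10⁻⁸ × (9180)⁴ = 8.82×10²⁷ W.
S = L/(4πd²) = 1.46×10⁶ W m⁻².
Energy balance: absorbed = emitted ⇒ πR²·S(1−A) = 4πR²·σT_eq⁴, so T_eq⁴ = S(1−A)/(4σ).
T_eq = [1.46×10⁶ × 0.87 / (4 × 5.67×10⁻⁸)]^(1/4) = (5.61×10¹²)^(1/4) = 1540 K.

T_eq ≈ 1540 K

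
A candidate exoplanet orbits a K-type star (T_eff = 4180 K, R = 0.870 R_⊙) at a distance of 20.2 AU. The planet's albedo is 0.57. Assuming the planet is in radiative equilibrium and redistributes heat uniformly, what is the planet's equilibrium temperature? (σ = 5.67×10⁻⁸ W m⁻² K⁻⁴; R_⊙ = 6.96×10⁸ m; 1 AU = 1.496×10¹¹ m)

R_⋆ = 0.870 × 6.96×10⁸ = 6.06×10⁸ m.
d = 20.2 AU = 3.02×10¹² m.
L = 4πR_⋆²σT_⋆⁴ = 4π(6.06×10⁸)² × 5.67×10⁻⁸ × (4180)⁴ = 7.98×10²⁵ W.
S = L/(4πd²) = 0.695 W m⁻².
Energy balance: absorbed = emitted ⇒ πR²·S(1−A) = 4πR²·σT_eq⁴, so T_eq⁴ = S(1−A)/(4σ).
T_eq = [0.695 × 0.43 / (4 × 5.67×10⁻⁸)]^(1/4) = (1.32×10⁶)^(1/4) = 33.9 K.

T_eq ≈ 33.9 K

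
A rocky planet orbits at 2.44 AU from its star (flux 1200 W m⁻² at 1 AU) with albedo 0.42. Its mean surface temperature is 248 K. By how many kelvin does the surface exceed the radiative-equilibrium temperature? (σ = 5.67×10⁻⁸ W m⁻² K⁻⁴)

ΔT ≈ 97.3 K

S = 1200/2.44² = 201.6 W m⁻².
T_eq = [S(1−A)/(4σ)]^(1/4) = [201.6×0.58/(4×5.67×10⁻⁸)]^(1/4) = 150.7 K.
ΔT = T_surf − T_eq = 248 − 150.7.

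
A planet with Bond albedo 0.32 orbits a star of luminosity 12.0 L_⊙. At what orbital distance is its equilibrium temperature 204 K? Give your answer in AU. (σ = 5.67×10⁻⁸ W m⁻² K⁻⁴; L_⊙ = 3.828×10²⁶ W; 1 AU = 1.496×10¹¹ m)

d ≈ 5.32 AU

L = 12.0 × 3.828×10²⁶ = 4.59×10²⁷ W.
From T_eq⁴ = L(1−A)/(16πσd²): d = √[L(1−A)/(16πσT_eq⁴)].
d = √[4.59×10²⁷ × 0.68 / (16π × 5.67×10⁻⁸ × (204)⁴)] = 7.96×10¹¹ m = 5.32 AU.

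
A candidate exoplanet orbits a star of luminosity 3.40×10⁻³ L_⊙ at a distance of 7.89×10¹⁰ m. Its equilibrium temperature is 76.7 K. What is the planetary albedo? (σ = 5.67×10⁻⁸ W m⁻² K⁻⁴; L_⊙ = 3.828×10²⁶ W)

L = 3.40×10⁻³ × 3.828×10²⁶ = 1.30×10²⁴ W.
Flux: S = L/(4πd²) = 1.30×10²⁴/(4π×(7.89×10¹⁰)²) = 16.6 W m⁻².
From T_eq⁴ = S(1−A)/(4σ): 1−A = 4σT_eq⁴/S.
1−A = 4 × 5.67×10⁻⁸ × (76.7)⁴ / 16.6 = 0.472.

A ≈ 0.53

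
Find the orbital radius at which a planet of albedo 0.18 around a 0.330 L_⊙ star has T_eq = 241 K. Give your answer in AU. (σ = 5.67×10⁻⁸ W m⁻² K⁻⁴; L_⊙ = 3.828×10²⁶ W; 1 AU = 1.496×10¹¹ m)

d ≈ 0.694 AU

L = 0.330 × 3.828×10²⁶ = 1.26×10²⁶ W.
From T_eq⁴ = L(1−A)/(16πσd²): d = √[L(1−A)/(16πσT_eq⁴)].
d = √[1.26×10²⁶ × 0.82 / (16π × 5.67×10⁻⁸ × (241)⁴)] = 1.04×10¹¹ m = 0.694 AU.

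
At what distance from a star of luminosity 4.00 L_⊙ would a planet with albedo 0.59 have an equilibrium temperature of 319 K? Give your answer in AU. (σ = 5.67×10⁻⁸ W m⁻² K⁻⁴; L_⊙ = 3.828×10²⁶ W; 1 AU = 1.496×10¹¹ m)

L = 4.00 × 3.828×10²⁶ = 1.53×10²⁷ W.
From T_eq⁴ = L(1−A)/(16πσd²): d = √[L(1−A)/(16πσT_eq⁴)].
d = √[1.53×10²⁷ × 0.41 / (16π × 5.67×10⁻⁸ × (319)⁴)] = 1.46×10¹¹ m = 0.975 AU.

d ≈ 0.975 AU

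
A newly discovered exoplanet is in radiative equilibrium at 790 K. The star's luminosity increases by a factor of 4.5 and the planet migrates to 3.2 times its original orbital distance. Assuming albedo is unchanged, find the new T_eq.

T_eq ∝ L^(1/4) · d^(−1/2).
T′ = 790 × 4.5^(1/4) / 3.2^(1/2) = 643 K.

T_eq ≈ 643 K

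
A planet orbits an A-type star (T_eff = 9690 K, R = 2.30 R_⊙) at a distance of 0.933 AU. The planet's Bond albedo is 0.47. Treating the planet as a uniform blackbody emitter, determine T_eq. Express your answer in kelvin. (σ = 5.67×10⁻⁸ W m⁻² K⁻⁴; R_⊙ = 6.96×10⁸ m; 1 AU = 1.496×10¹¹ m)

R_⋆ = 2.30 × 6.96×10⁸ = 1.60×10⁹ m.
d = 0.933 AU = 1.40×10¹¹ m.
L = 4πR_⋆²σT_⋆⁴ = 4π(1.60×10⁹)² × 5.67×10⁻⁸ × (9690)⁴ = 1.61×10²⁸ W.
S = L/(4πd²) = 6.58×10⁴ W m⁻².
Energy balance: absorbed = emitted ⇒ πR²·S(1−A) = 4πR²·σT_eq⁴, so T_eq⁴ = S(1−A)/(4σ).
T_eq = [6.58×10⁴ × 0.53 / (4 × 5.67×10⁻⁸)]^(1/4) = (1.54×10¹¹)^(1/4) = 626 K.

T_eq ≈ 626 K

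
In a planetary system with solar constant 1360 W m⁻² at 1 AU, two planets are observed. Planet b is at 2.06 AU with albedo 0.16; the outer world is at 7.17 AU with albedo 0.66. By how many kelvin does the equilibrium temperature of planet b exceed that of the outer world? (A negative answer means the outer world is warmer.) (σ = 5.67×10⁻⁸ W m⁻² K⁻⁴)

T_eq = [S₀(1−A)/(4σd²)]^(1/4), so T ∝ (1−A)^(1/4) / √d.
T₁ = [1360×0.84/(4×5.67×10⁻⁸×2.06²)]^(1/4) = 185.61 K.
T₂ = [1360×0.34/(4×5.67×10⁻⁸×7.17²)]^(1/4) = 79.36 K.

ΔT ≈ 106.3 K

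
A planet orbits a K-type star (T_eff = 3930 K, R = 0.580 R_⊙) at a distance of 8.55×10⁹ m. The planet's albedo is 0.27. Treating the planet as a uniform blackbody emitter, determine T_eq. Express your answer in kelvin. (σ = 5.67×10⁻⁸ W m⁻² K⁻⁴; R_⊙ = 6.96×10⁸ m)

R_⋆ = 0.580 × 6.96×10⁸ = 4.04×10⁸ m.
L = 4πR_⋆²σT_⋆⁴ = 4π(4.04×10⁸)² × 5.67×10⁻⁸ × (3930)⁴ = 2.77×10²⁵ W.
S = L/(4πd²) = 3.02×10⁴ W m⁻².
Energy balance: absorbed = emitted ⇒ πR²·S(1−A) = 4πR²·σT_eq⁴, so T_eq⁴ = S(1−A)/(4σ).
T_eq = [3.02×10⁴ × 0.73 / (4 × 5.67×10⁻⁸)]^(1/4) = (9.70×10¹⁰)^(1/4) = 558 K.

T_eq ≈ 558 K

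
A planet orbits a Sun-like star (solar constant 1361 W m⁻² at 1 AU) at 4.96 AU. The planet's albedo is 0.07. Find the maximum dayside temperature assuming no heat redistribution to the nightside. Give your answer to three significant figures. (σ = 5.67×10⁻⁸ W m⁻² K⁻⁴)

Flux at 4.96 AU: S = 1361/4.96² = 55.3 W m⁻².
With no redistribution each surface element balances locally: S(1−A) = σT⁴.
T = [55.3 × 0.93 / 5.67×10⁻⁸]^(1/4) = (9.07×10⁸)^(1/4) = 174 K.

T_ss ≈ 174 K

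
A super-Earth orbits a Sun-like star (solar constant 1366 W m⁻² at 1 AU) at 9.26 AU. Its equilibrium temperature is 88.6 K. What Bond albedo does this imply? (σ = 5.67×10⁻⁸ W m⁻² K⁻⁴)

Flux at 9.26 AU: S = 1366/9.26² = 15.9 W m⁻².
From T_eq⁴ = S(1−A)/(4σ): 1−A = 4σT_eq⁴/S.
1−A = 4 × 5.67×10⁻⁸ × (88.6)⁴ / 15.9 = 0.877.

A ≈ 0.12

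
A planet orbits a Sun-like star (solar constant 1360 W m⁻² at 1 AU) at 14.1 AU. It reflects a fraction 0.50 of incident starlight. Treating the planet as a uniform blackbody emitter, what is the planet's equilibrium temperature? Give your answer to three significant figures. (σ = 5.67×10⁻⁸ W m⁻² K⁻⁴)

Flux at 14.1 AU: S = 1360/14.1² = 6.84 W m⁻².
Energy balance: absorbed = emitted ⇒ πR²·S(1−A) = 4πR²·σT_eq⁴, so T_eq⁴ = S(1−A)/(4σ).
T_eq = [6.84 × 0.50 / (4 × 5.67×10⁻⁸)]^(1/4) = (1.51×10⁷)^(1/4) = 62.3 K.

T_eq ≈ 62.3 K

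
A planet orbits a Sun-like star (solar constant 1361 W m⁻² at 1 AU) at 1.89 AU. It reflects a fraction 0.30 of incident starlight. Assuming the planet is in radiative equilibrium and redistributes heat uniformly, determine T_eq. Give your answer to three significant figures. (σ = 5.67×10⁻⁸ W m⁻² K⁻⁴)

T_eq ≈ 185 K

Flux at 1.89 AU: S = 1361/1.89² = 381 W m⁻².
Energy balance: absorbed = emitted ⇒ πR²·S(1−A) = 4πR²·σT_eq⁴, so T_eq⁴ = S(1−A)/(4σ).
T_eq = [381 × 0.70 / (4 × 5.67×10⁻⁸)]^(1/4) = (1.18×10⁹)^(1/4) = 185 K.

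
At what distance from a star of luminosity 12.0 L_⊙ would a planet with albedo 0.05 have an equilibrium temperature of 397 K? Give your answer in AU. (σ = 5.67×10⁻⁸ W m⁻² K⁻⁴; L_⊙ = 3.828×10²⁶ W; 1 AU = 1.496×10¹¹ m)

L = 12.0 × 3.828×10²⁶ = 4.59×10²⁷ W.
From T_eq⁴ = L(1−A)/(16πσd²): d = √[L(1−A)/(16πσT_eq⁴)].
d = √[4.59×10²⁷ × 0.95 / (16π × 5.67×10⁻⁸ × (397)⁴)] = 2.48×10¹¹ m = 1.66 AU.

d ≈ 1.66 AU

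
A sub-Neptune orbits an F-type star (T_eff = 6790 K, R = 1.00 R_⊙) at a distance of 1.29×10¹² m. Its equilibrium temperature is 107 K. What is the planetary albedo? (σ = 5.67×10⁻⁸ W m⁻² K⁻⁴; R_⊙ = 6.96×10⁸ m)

R_⋆ = 1.00 × 6.96×10⁸ = 6.96×10⁸ m.
L = 4πR_⋆²σT_⋆⁴ = 4π(6.96×10⁸)² × 5.67×10⁻⁸ × (6790)⁴ = 7.34×10²⁶ W.
S = L/(4πd²) = 35.1 W m⁻².
From T_eq⁴ = S(1−A)/(4σ): 1−A = 4σT_eq⁴/S.
1−A = 4 × 5.67×10⁻⁸ × (107)⁴ / 35.1 = 0.847.

A ≈ 0.15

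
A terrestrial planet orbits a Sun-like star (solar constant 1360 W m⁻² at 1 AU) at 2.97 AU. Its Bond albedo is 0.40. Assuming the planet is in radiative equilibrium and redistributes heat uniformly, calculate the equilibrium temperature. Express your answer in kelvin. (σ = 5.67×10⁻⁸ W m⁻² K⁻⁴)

T_eq ≈ 142 K

Flux at 2.97 AU: S = 1360/2.97² = 154 W m⁻².
Energy balance: absorbed = emitted ⇒ πR²·S(1−A) = 4πR²·σT_eq⁴, so T_eq⁴ = S(1−A)/(4σ).
T_eq = [154 × 0.60 / (4 × 5.67×10⁻⁸)]^(1/4) = (4.08×10⁸)^(1/4) = 142 K.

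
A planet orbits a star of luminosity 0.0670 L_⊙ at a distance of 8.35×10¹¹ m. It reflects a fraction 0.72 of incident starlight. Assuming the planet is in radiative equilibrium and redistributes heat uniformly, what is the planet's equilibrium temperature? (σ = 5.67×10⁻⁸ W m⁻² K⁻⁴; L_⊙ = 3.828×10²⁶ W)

T_eq ≈ 43.6 K

L = 0.0670 × 3.828×10²⁶ = 2.56×10²⁵ W.
Flux: S = L/(4πd²) = 2.56×10²⁵/(4π×(8.35×10¹¹)²) = 2.93 W m⁻².
Energy balance: absorbed = emitted ⇒ πR²·S(1−A) = 4πR²·σT_eq⁴, so T_eq⁴ = S(1−A)/(4σ).
T_eq = [2.93 × 0.28 / (4 × 5.67×10⁻⁸)]^(1/4) = (3.61×10⁶)^(1/4) = 43.6 K.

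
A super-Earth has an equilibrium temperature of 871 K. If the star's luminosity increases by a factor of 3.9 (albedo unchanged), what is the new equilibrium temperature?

T_eq ≈ 1220 K

T_eq ∝ L^(1/4) · d^(−1/2).
T′ = 871 × 3.9^(1/4) = 1220 K.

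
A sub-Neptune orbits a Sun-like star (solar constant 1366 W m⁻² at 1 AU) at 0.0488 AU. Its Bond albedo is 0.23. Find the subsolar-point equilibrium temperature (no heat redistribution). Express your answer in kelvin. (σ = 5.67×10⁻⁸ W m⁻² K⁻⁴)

T_ss ≈ 1670 K

Flux at 0.0488 AU: S = 1366/0.0488² = 5.74×10⁵ W m⁻².
At the subsolar point the surface absorbs S(1−A) and emits σT⁴ per unit area — no factor of 4, since only the local patch is in balance.
T = [5.74×10⁵ × 0.77 / 5.67×10⁻⁸]^(1/4) = (7.79×10¹²)^(1/4) = 1670 K.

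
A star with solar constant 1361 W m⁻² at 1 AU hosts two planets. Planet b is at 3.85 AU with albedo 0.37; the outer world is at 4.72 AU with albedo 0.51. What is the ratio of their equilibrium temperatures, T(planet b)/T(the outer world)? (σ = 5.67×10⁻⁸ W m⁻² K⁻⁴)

T_eq = [S₀(1−A)/(4σd²)]^(1/4), so T ∝ (1−A)^(1/4) / √d.
T₁ = [1361×0.63/(4×5.67×10⁻⁸×3.85²)]^(1/4) = 126.37 K.
T₂ = [1361×0.49/(4×5.67×10⁻⁸×4.72²)]^(1/4) = 107.18 K.

T₁/T₂ ≈ 1.179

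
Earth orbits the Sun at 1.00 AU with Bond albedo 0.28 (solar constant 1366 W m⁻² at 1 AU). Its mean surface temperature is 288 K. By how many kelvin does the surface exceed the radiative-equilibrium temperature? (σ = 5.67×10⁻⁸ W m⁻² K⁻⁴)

ΔT ≈ 31.4 K

S = 1366/1.00² = 1366 W m⁻².
T_eq = [S(1−A)/(4σ)]^(1/4) = [1366×0.72/(4×5.67×10⁻⁸)]^(1/4) = 256.6 K.
ΔT = T_surf − T_eq = 288 − 256.6.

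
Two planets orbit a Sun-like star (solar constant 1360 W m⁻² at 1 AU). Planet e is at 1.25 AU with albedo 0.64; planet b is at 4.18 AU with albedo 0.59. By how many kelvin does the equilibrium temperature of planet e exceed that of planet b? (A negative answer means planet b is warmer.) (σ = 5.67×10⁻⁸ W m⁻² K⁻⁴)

ΔT ≈ 83.9 K

T_eq = [S₀(1−A)/(4σd²)]^(1/4), so T ∝ (1−A)^(1/4) / √d.
T₁ = [1360×0.36/(4×5.67×10⁻⁸×1.25²)]^(1/4) = 192.79 K.
T₂ = [1360×0.41/(4×5.67×10⁻⁸×4.18²)]^(1/4) = 108.91 K.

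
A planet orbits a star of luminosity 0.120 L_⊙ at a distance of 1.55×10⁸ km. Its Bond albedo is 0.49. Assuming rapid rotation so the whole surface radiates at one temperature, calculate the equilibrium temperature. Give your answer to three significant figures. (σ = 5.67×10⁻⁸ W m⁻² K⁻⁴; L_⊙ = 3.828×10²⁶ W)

T_eq ≈ 136 K

d = 1.55×10⁸ km = 1.55×10¹¹ m.
L = 0.120 × 3.828×10²⁶ = 4.59×10²⁵ W.
Flux: S = L/(4πd²) = 4.59×10²⁵/(4π×(1.55×10¹¹)²) = 152 W m⁻².
Energy balance: absorbed = emitted ⇒ πR²·S(1−A) = 4πR²·σT_eq⁴, so T_eq⁴ = S(1−A)/(4σ).
T_eq = [152 × 0.51 / (4 × 5.67×10⁻⁸)]^(1/4) = (3.42×10⁸)^(1/4) = 136 K.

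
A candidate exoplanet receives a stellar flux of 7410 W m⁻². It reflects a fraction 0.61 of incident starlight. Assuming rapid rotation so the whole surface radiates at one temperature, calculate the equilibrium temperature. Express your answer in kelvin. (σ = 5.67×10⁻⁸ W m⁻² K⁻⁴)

Energy balance: absorbed = emitted ⇒ πR²·S(1−A) = 4πR²·σT_eq⁴, so T_eq⁴ = S(1−A)/(4σ).
T_eq = [7410 × 0.39 / (4 × 5.67×10⁻⁸)]^(1/4) = (1.27×10¹⁰)^(1/4) = 336 K.

T_eq ≈ 336 K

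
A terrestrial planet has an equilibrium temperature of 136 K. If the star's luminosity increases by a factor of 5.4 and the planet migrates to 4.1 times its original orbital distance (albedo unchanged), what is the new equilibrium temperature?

T_eq ∝ L^(1/4) · d^(−1/2).
T′ = 136 × 5.4^(1/4) / 4.1^(1/2) = 102 K.

T_eq ≈ 102 K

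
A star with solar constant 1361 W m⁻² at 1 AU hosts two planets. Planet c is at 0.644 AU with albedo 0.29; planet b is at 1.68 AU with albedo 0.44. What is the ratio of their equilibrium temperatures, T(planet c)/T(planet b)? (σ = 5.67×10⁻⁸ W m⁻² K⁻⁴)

T₁/T₂ ≈ 1.714

T_eq = [S₀(1−A)/(4σd²)]^(1/4), so T ∝ (1−A)^(1/4) / √d.
T₁ = [1361×0.71/(4×5.67×10⁻⁸×0.644²)]^(1/4) = 318.37 K.
T₂ = [1361×0.56/(4×5.67×10⁻⁸×1.68²)]^(1/4) = 185.76 K.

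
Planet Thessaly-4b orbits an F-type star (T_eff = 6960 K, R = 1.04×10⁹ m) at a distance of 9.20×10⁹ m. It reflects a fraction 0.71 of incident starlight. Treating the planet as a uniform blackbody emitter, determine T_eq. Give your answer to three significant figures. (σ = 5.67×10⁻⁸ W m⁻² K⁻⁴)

T_eq ≈ 1210 K

L = 4πR_⋆²σT_⋆⁴ = 4π(1.04×10⁹)² × 5.67×10⁻⁸ × (6960)⁴ = 1.81×10²⁷ W.
S = L/(4πd²) = 1.70×10⁶ W m⁻².
Energy balance: absorbed = emitted ⇒ πR²·S(1−A) = 4πR²·σT_eq⁴, so T_eq⁴ = S(1−A)/(4σ).
T_eq = [1.70×10⁶ × 0.29 / (4 × 5.67×10⁻⁸)]^(1/4) = (2.17×10¹²)^(1/4) = 1210 K.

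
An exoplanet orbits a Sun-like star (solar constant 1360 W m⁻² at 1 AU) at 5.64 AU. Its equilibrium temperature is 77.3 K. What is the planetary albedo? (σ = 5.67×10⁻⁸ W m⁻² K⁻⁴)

Flux at 5.64 AU: S = 1360/5.64² = 42.8 W m⁻².
From T_eq⁴ = S(1−A)/(4σ): 1−A = 4σT_eq⁴/S.
1−A = 4 × 5.67×10⁻⁸ × (77.3)⁴ / 42.8 = 0.189.

A ≈ 0.81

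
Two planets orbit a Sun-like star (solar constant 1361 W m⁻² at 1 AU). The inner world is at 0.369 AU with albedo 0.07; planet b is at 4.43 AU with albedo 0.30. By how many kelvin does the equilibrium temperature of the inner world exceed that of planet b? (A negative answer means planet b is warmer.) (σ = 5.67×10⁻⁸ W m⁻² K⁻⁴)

ΔT ≈ 329.0 K

T_eq = [S₀(1−A)/(4σd²)]^(1/4), so T ∝ (1−A)^(1/4) / √d.
T₁ = [1361×0.93/(4×5.67×10⁻⁸×0.369²)]^(1/4) = 449.95 K.
T₂ = [1361×0.70/(4×5.67×10⁻⁸×4.43²)]^(1/4) = 120.96 K.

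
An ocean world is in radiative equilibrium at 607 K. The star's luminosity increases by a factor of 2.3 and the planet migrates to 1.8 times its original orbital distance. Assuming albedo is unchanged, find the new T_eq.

T_eq ∝ L^(1/4) · d^(−1/2).
T′ = 607 × 2.3^(1/4) / 1.8^(1/2) = 557 K.

T_eq ≈ 557 K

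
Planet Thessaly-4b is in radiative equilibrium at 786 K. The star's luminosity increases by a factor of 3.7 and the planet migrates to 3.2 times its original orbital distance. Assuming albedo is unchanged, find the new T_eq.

T_eq ≈ 609 K

T_eq ∝ L^(1/4) · d^(−1/2).
T′ = 786 × 3.7^(1/4) / 3.2^(1/2) = 609 K.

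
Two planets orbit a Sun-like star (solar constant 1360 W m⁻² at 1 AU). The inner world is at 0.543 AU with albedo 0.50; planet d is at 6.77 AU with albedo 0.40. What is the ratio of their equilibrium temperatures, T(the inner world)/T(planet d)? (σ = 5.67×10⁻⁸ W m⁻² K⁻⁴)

T_eq = [S₀(1−A)/(4σd²)]^(1/4), so T ∝ (1−A)^(1/4) / √d.
T₁ = [1360×0.50/(4×5.67×10⁻⁸×0.543²)]^(1/4) = 317.55 K.
T₂ = [1360×0.60/(4×5.67×10⁻⁸×6.77²)]^(1/4) = 94.13 K.

T₁/T₂ ≈ 3.374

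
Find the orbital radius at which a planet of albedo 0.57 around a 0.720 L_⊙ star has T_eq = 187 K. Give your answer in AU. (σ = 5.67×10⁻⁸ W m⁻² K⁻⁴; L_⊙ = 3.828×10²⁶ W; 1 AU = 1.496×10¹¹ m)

L = 0.720 × 3.828×10²⁶ = 2.76×10²⁶ W.
From T_eq⁴ = L(1−A)/(16πσd²): d = √[L(1−A)/(16πσT_eq⁴)].
d = √[2.76×10²⁶ × 0.43 / (16π × 5.67×10⁻⁸ × (187)⁴)] = 1.84×10¹¹ m = 1.23 AU.

d ≈ 1.23 AU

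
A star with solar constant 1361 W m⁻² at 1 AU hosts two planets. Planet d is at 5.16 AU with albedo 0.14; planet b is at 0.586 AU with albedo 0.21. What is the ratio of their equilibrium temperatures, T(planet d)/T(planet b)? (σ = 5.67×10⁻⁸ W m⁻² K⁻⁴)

T₁/T₂ ≈ 0.344

T_eq = [S₀(1−A)/(4σd²)]^(1/4), so T ∝ (1−A)^(1/4) / √d.
T₁ = [1361×0.86/(4×5.67×10⁻⁸×5.16²)]^(1/4) = 117.99 K.
T₂ = [1361×0.79/(4×5.67×10⁻⁸×0.586²)]^(1/4) = 342.78 K.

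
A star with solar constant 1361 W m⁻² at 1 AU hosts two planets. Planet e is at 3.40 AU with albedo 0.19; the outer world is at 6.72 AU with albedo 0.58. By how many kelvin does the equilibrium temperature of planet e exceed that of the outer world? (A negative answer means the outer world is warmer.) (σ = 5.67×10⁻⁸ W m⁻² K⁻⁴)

T_eq = [S₀(1−A)/(4σd²)]^(1/4), so T ∝ (1−A)^(1/4) / √d.
T₁ = [1361×0.81/(4×5.67×10⁻⁸×3.40²)]^(1/4) = 143.20 K.
T₂ = [1361×0.42/(4×5.67×10⁻⁸×6.72²)]^(1/4) = 86.43 K.

ΔT ≈ 56.8 K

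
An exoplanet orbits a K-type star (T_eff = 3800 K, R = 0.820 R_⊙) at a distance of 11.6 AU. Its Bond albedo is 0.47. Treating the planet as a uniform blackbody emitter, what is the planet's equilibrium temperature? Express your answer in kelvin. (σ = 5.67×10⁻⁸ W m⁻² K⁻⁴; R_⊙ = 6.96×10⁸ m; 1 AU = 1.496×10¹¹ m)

R_⋆ = 0.820 × 6.96×10⁸ = 5.71×10⁸ m.
d = 11.6 AU = 1.74×10¹² m.
L = 4πR_⋆²σT_⋆⁴ = 4π(5.71×10⁸)² × 5.67×10⁻⁸ × (3800)⁴ = 4.84×10²⁵ W.
S = L/(4πd²) = 1.28 W m⁻².
Energy balance: absorbed = emitted ⇒ πR²·S(1−A) = 4πR²·σT_eq⁴, so T_eq⁴ = S(1−A)/(4σ).
T_eq = [1.28 × 0.53 / (4 × 5.67×10⁻⁸)]^(1/4) = (2.99×10⁶)^(1/4) = 41.6 K.

T_eq ≈ 41.6 K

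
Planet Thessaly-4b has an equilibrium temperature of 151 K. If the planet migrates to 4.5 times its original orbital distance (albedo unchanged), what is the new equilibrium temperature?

T_eq ∝ L^(1/4) · d^(−1/2).
T′ = 151 / 4.5^(1/2) = 71.2 K.

T_eq ≈ 71.2 K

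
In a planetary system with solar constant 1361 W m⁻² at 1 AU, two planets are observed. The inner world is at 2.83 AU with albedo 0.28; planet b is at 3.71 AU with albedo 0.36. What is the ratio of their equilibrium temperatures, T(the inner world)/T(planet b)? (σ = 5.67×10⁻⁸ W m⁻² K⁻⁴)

T_eq = [S₀(1−A)/(4σd²)]^(1/4), so T ∝ (1−A)^(1/4) / √d.
T₁ = [1361×0.72/(4×5.67×10⁻⁸×2.83²)]^(1/4) = 152.40 K.
T₂ = [1361×0.64/(4×5.67×10⁻⁸×3.71²)]^(1/4) = 129.24 K.

T₁/T₂ ≈ 1.179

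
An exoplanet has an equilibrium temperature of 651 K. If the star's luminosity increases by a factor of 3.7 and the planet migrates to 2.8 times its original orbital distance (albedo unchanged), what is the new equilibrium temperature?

T_eq ∝ L^(1/4) · d^(−1/2).
T′ = 651 × 3.7^(1/4) / 2.8^(1/2) = 540 K.

T_eq ≈ 540 K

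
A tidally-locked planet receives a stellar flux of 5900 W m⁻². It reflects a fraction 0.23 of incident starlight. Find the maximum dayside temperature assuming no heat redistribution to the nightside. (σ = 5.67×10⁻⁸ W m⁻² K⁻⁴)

With no redistribution each surface element balances locally: S(1−A) = σT⁴.
T = [5900 × 0.77 / 5.67×10⁻⁸]^(1/4) = (8.01×10¹⁰)^(1/4) = 532 K.

T_ss ≈ 532 K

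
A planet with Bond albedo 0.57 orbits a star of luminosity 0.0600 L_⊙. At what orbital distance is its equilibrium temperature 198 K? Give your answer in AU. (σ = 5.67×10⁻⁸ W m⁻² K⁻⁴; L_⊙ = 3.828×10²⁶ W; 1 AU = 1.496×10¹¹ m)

d ≈ 0.317 AU

L = 0.0600 × 3.828×10²⁶ = 2.30×10²⁵ W.
From T_eq⁴ = L(1−A)/(16πσd²): d = √[L(1−A)/(16πσT_eq⁴)].
d = √[2.30×10²⁵ × 0.43 / (16π × 5.67×10⁻⁸ × (198)⁴)] = 4.75×10¹⁰ m = 0.317 AU.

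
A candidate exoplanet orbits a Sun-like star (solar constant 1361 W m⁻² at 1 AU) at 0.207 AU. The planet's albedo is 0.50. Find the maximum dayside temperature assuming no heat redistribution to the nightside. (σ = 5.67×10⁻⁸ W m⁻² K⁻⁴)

Flux at 0.207 AU: S = 1361/0.207² = 3.18×10⁴ W m⁻².
With no redistribution each surface element balances locally: S(1−A) = σT⁴.
T = [3.18×10⁴ × 0.50 / 5.67×10⁻⁸]^(1/4) = (2.80×10¹¹)^(1/4) = 727 K.

T_ss ≈ 727 K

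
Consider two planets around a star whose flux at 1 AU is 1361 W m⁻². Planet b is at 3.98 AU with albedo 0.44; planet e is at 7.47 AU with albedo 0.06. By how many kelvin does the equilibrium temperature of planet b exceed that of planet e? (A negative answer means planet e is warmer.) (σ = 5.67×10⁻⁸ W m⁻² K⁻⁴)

ΔT ≈ 20.4 K

T_eq = [S₀(1−A)/(4σd²)]^(1/4), so T ∝ (1−A)^(1/4) / √d.
T₁ = [1361×0.56/(4×5.67×10⁻⁸×3.98²)]^(1/4) = 120.69 K.
T₂ = [1361×0.94/(4×5.67×10⁻⁸×7.47²)]^(1/4) = 100.27 K.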